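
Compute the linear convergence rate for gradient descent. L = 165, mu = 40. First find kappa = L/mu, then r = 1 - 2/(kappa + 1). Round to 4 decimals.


Step 1: Compute the condition number.
kappa = L/mu = 165/40 = 4.125
Step 2: Compute the convergence rate.
r = 1 - 2/(kappa + 1) = 1 - 2*mu/(L + mu) = (L - mu)/(L + mu) = 125/205 = 0.6098


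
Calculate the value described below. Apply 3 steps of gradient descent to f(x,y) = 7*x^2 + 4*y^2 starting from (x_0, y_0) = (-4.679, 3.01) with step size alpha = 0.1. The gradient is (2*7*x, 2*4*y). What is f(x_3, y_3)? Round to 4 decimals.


Gradient descent on f(x,y) = 7*x^2 + 4*y^2.
Starting point: (-4.679, 3.01), alpha = 0.1
Step 1: grad_x = 2*7*-4.679 = -65.506, grad_y = 2*4*3.01 = 24.08
  x_1 = -4.679 - 0.1*-65.506 = 1.8716
  y_1 = 3.01 - 0.1*24.08 = 0.602
Step 2: grad_x = 2*7*1.8716 = 26.2024, grad_y = 2*4*0.602 = 4.816
  x_2 = 1.8716 - 0.1*26.2024 = -0.7486
  y_2 = 0.602 - 0.1*4.816 = 0.1204
Step 3: grad_x = 2*7*-0.7486 = -10.481, grad_y = 2*4*0.1204 = 0.9632
  x_3 = -0.7486 - 0.1*-10.481 = 0.2995
  y_3 = 0.1204 - 0.1*0.9632 = 0.0241
f(0.2995, 0.0241) = 7*0.2995^2 + 4*0.0241^2 = 0.63


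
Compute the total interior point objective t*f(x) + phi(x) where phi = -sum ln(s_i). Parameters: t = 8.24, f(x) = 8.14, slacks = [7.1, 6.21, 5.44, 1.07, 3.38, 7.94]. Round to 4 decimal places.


Step 1: Compute log-barrier.
ln values: [1.9601, 1.8262, 1.6938, 0.0677, 1.2179, 2.0719]
phi = -(1.9601 + 1.8262 + 1.6938 + 0.0677 + 1.2179 + 2.0719) = -8.8375
Step 2: Compute augmented objective.
t*f(x) = 8.24*8.14 = 67.0736
Total = 67.0736 - 8.8375 = 58.2361


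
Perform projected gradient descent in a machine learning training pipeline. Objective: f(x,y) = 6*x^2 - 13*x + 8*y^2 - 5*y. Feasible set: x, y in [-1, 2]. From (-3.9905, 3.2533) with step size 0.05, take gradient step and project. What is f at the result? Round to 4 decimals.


Step 1: Compute gradient at (-3.9905, 3.2533).
grad_x = 2*6*-3.9905 - 13 = -60.886
grad_y = 2*8*3.2533 - 5 = 47.0528
Step 2: Gradient step.
x_raw = -3.9905 - 0.05*-60.886 = -0.9462
y_raw = 3.2533 - 0.05*47.0528 = 0.9007
Step 3: Project onto [-1, 2].
x_proj = clip(-0.9462) = -0.9462
y_proj = clip(0.9007) = 0.9007
Step 4: Evaluate f.
f(-0.9462, 0.9007) = 19.6586


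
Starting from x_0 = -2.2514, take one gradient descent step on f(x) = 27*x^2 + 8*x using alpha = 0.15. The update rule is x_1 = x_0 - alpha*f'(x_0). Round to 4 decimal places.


We compute the gradient at x_0 and apply the update.
f'(x) = 54*x + 8
f'(-2.2514) = 54*-2.2514 + 8 = -113.5756
x_1 = -2.2514 - 0.15*-113.5756 = 14.7849


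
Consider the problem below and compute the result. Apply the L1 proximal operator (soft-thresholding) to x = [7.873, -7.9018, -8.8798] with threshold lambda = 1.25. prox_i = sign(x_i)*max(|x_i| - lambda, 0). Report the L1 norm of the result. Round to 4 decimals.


Soft-thresholding with lambda = 1.25:
prox(7.873) = sign(7.873)*max(|7.873| - 1.25, 0) = 6.623
prox(-7.9018) = sign(-7.9018)*max(|-7.9018| - 1.25, 0) = -6.6518
prox(-8.8798) = sign(-8.8798)*max(|-8.8798| - 1.25, 0) = -7.6298
prox(x) = [6.623, -6.6518, -7.6298]
||prox(x)||_1 = 6.623 + 6.6518 + 7.6298 = 20.9046


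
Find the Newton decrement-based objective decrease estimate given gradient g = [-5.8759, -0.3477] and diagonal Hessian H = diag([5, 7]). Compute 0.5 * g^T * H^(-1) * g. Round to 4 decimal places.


Step 1: H is diagonal, so H^(-1) * g = [-1.1752, -0.0497].
Step 2: g^T H^(-1) g = sum_i g_i^2 / H_ii
  = (-5.8759)^2/5 + (-0.3477)^2/7
  = 6.9052 + 0.0173 = 6.9225
Step 3: Objective decrease = 0.5 * g^T H^(-1) g = 3.4613


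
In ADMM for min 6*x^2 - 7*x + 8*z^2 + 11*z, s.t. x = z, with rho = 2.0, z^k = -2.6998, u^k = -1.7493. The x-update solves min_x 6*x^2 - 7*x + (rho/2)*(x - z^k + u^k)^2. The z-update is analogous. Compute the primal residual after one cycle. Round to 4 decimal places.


ADMM iteration with rho = 2.0, z^k = -2.6998, u^k = -1.7493
Step 1: x-update.
Minimize 6*x^2 - 7*x + (2.0/2)*(x + 2.6998 - 1.7493)^2
FOC: (2*6 + 2.0)*x = 7 + 2.0*(-2.6998 + 1.7493)
x^{k+1} = 0.3642
Step 2: z-update.
Minimize 8*z^2 + 11*z + (2.0/2)*(0.3642 - z - 1.7493)^2
FOC: (2*8 + 2.0)*z = -11 + 2.0*(0.3642 - 1.7493)
z^{k+1} = -0.765
Step 3: u-update.
u^{k+1} = -1.7493 + 0.3642 + 0.765 = -0.6201
Step 4: Primal residual = |0.3642 + 0.765| = 1.1292


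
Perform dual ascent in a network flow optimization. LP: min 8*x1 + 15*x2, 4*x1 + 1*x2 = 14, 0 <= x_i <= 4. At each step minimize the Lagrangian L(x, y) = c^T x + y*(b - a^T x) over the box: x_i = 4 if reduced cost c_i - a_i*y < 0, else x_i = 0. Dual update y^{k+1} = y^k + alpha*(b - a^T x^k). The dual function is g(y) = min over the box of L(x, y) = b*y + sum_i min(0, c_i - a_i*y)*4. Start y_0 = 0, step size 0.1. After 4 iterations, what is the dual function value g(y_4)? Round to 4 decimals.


Dual ascent for LP: min 8*x1 + 15*x2, 4*x1 + 1*x2 = 14, 0 <= x_i <= 4
Step 1: y^k = 0.0, reduced costs: (8.0, 15.0)
  x^k = (0.0, 0.0), subgradient = b - a^T x = 14.0
  y^{k+1} = 0.0 + 0.1*14.0 = 1.4
Step 2: y^k = 1.4, reduced costs: (2.4, 13.6)
  x^k = (0.0, 0.0), subgradient = b - a^T x = 14.0
  y^{k+1} = 1.4 + 0.1*14.0 = 2.8
Step 3: y^k = 2.8, reduced costs: (-3.2, 12.2)
  x^k = (4.0, 0.0), subgradient = b - a^T x = -2.0
  y^{k+1} = 2.8 + 0.1*-2.0 = 2.6
Step 4: y^k = 2.6, reduced costs: (-2.4, 12.4)
  x^k = (4.0, 0.0), subgradient = b - a^T x = -2.0
  y^{k+1} = 2.6 + 0.1*-2.0 = 2.4
Dual objective at y_4 = 2.4: reduced costs (-1.6, 12.6), box minimizer x = (4.0, 0.0)
g(y_4) = b*y + (c1 - a1*y)*x1 + (c2 - a2*y)*x2 = 14*2.4 + (-1.6)*4.0 + 12.6*0.0 = 33.6 - 6.4 + 0.0 = 27.2


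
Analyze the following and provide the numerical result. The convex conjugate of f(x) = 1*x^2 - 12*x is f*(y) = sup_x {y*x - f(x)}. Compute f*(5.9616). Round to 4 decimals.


f*(y) = sup_x {y*x - a*x^2 - b*x} = sup_x {(y-b)*x - a*x^2}
FOC: (y - b) - 2a*x = 0 => x* = (y - b)/(2a)
x* = (5.9616 + 12)/(2*1) = 8.9808
f*(5.9616) = (y-b)^2/(4a) = (5.9616 + 12)^2/(4*1)
= 322.6191/4 = 80.6548


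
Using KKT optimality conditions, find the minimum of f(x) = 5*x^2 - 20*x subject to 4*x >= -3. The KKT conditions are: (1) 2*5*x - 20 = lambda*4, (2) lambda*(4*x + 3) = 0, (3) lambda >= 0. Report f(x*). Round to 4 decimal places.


Step 1: Try lambda = 0 (constraint inactive).
Stationarity: 2*5*x - 20 = 0
x* = 20/(2*5) = 2.0
Check constraint: 4*2.0 = 8.0 >= -3 -- satisfied.
Step 2: Compute optimal value.
f(x*) = 5*2.0^2 - 20*2.0 = -20.0


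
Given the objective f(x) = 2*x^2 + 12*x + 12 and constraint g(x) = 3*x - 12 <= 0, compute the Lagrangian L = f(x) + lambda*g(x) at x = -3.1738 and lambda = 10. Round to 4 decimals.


Step 1: Evaluate f(x).
f(-3.1738) = 2*(-3.1738)^2 + 12*(-3.1738) + 12 = -5.9396
Step 2: Evaluate g(x).
g(-3.1738) = 3*-3.1738 - 12 = -21.5214
Step 3: Compute Lagrangian.
L = -5.9396 + 10*-21.5214 = -221.1536


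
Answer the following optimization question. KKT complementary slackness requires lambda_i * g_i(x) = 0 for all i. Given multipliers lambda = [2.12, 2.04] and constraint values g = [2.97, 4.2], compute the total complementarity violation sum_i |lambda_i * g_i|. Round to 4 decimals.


KKT complementary slackness check:
lambda_1 * g_1 = 2.12 * 2.97 = 6.2964
lambda_2 * g_2 = 2.04 * 4.2 = 8.568
Total violation = 6.2964 + 8.568 = 14.8644


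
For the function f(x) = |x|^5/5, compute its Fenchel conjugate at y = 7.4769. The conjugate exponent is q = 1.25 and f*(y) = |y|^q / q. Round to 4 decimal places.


The conjugate exponent q satisfies 1/p + 1/q = 1.
p = 5, so q = 5/(5 - 1) = 1.25
|y|^q = 7.4769^1.25 = 12.3638
f*(7.4769) = 12.3638 / 1.25 = 9.891


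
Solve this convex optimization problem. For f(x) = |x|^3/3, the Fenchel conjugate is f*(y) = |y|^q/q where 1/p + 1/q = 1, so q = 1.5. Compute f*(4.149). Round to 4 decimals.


The conjugate exponent q satisfies 1/p + 1/q = 1.
p = 3, so q = 3/(3 - 1) = 1.5
|y|^q = 4.149^1.5 = 8.4511
f*(4.149) = 8.4511 / 1.5 = 5.6341


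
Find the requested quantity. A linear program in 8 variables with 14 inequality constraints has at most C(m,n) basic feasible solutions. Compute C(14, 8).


Each vertex corresponds to some choice of n active constraints out of m, so the number of vertices is at most C(m, n) = m! / (n!(m-n)!).
m = 14, n = 8
Numerator: 14 * 13 * 12 * 11 * 10 * 9 * 8 * 7
Denominator: 8! = 40320
C(14, 8) = 3003


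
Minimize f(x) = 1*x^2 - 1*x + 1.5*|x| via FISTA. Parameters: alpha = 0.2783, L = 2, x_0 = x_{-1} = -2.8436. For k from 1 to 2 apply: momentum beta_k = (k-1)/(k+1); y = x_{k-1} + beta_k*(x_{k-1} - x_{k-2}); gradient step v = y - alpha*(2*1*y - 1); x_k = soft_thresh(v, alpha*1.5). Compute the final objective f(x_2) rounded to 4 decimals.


FISTA on f(x) = 1*x^2 - 1*x + 1.5*|x|
L = 2, alpha = 0.2783
Iteration 1: beta = 0.0, y = -2.8436 + 0.0*(-2.8436 + 2.8436) = -2.8436
  grad(y) = -6.6872, v = y - alpha*grad = -0.9826
  prox(v) = soft_thresh(-0.9826, 0.4175) = -0.5651
Iteration 2: beta = 0.3333, y = -0.5651 + 0.3333*(-0.5651 + 2.8436) = 0.1944
  grad(y) = -0.6112, v = y - alpha*grad = 0.3645
  prox(v) = soft_thresh(0.3645, 0.4175) = 0.0
f(x_2) = 1*0.0^2 - 1*0.0 + 1.5*|0.0| = 0.0


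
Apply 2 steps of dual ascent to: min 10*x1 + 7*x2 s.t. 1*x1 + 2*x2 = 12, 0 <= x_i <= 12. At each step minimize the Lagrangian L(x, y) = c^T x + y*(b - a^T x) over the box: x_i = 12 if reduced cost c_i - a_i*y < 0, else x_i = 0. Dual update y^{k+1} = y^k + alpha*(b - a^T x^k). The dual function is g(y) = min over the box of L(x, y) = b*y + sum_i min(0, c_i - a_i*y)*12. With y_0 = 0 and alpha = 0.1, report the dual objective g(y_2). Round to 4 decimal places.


Dual ascent for LP: min 10*x1 + 7*x2, 1*x1 + 2*x2 = 12, 0 <= x_i <= 12
Step 1: y^k = 0.0, reduced costs: (10.0, 7.0)
  x^k = (0.0, 0.0), subgradient = b - a^T x = 12.0
  y^{k+1} = 0.0 + 0.1*12.0 = 1.2
Step 2: y^k = 1.2, reduced costs: (8.8, 4.6)
  x^k = (0.0, 0.0), subgradient = b - a^T x = 12.0
  y^{k+1} = 1.2 + 0.1*12.0 = 2.4
Dual objective at y_2 = 2.4: reduced costs (7.6, 2.2), box minimizer x = (0.0, 0.0)
g(y_2) = b*y + (c1 - a1*y)*x1 + (c2 - a2*y)*x2 = 12*2.4 + 7.6*0.0 + 2.2*0.0 = 28.8 + 0.0 + 0.0 = 28.8


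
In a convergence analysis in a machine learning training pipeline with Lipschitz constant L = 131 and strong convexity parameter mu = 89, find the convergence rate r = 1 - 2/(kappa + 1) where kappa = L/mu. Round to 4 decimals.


Step 1: Compute the condition number.
kappa = L/mu = 131/89 = 1.4719
Step 2: Compute the convergence rate.
r = 1 - 2/(kappa + 1) = 1 - 2*mu/(L + mu) = (L - mu)/(L + mu) = 42/220 = 0.1909


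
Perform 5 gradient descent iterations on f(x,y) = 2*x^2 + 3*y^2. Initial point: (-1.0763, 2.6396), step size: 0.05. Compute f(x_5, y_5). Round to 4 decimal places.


Gradient descent on f(x,y) = 2*x^2 + 3*y^2.
Starting point: (-1.0763, 2.6396), alpha = 0.05
Step 1: grad_x = 2*2*-1.0763 = -4.3052, grad_y = 2*3*2.6396 = 15.8376
  x_1 = -1.0763 - 0.05*-4.3052 = -0.861
  y_1 = 2.6396 - 0.05*15.8376 = 1.8477
Step 2: grad_x = 2*2*-0.861 = -3.4442, grad_y = 2*3*1.8477 = 11.0863
  x_2 = -0.861 - 0.05*-3.4442 = -0.6888
  y_2 = 1.8477 - 0.05*11.0863 = 1.2934
Step 3: grad_x = 2*2*-0.6888 = -2.7553, grad_y = 2*3*1.2934 = 7.7604
  x_3 = -0.6888 - 0.05*-2.7553 = -0.5511
  y_3 = 1.2934 - 0.05*7.7604 = 0.9054
Step 4: grad_x = 2*2*-0.5511 = -2.2043, grad_y = 2*3*0.9054 = 5.4323
  x_4 = -0.5511 - 0.05*-2.2043 = -0.4409
  y_4 = 0.9054 - 0.05*5.4323 = 0.6338
Step 5: grad_x = 2*2*-0.4409 = -1.7634, grad_y = 2*3*0.6338 = 3.8026
  x_5 = -0.4409 - 0.05*-1.7634 = -0.3527
  y_5 = 0.6338 - 0.05*3.8026 = 0.4436
f(-0.3527, 0.4436) = 2*(-0.3527)^2 + 3*0.4436^2 = 0.8392


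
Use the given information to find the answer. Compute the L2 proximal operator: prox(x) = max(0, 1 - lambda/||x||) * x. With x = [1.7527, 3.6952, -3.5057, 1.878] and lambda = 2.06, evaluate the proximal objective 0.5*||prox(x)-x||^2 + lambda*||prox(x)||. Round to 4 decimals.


Step 1: Compute ||x||.
||x|| = 5.7047
Step 2: Compute scaling factor.
scale = max(0, 1 - 2.06/5.7047) = 0.6389
Step 3: prox(x) = [1.1198, 2.3608, -2.2398, 1.1998]
||prox(x)|| = 3.6447
Step 4: Proximal objective.
0.5*||prox-x||^2 = 2.1218
lambda*||prox|| = 7.5081
Total = 9.6298


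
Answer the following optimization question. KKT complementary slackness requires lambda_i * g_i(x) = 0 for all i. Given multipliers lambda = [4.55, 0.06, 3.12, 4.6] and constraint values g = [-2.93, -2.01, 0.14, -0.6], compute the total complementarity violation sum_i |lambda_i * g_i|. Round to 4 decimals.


KKT complementary slackness check:
lambda_1 * g_1 = 4.55 * -2.93 = -13.3315
lambda_2 * g_2 = 0.06 * -2.01 = -0.1206
lambda_3 * g_3 = 3.12 * 0.14 = 0.4368
lambda_4 * g_4 = 4.6 * -0.6 = -2.76
Total violation = 13.3315 + 0.1206 + 0.4368 + 2.76 = 16.6489


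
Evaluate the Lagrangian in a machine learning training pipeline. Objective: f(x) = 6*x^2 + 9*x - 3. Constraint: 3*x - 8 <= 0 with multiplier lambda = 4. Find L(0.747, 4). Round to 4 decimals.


Step 1: Evaluate f(x).
f(0.747) = 6*0.747^2 + 9*0.747 - 3 = 7.0711
Step 2: Evaluate g(x).
g(0.747) = 3*0.747 - 8 = -5.759
Step 3: Compute Lagrangian.
L = 7.0711 + 4*-5.759 = -15.9649


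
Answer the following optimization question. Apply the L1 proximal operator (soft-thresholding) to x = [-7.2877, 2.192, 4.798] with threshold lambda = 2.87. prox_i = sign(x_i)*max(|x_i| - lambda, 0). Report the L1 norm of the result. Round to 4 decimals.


Soft-thresholding with lambda = 2.87:
prox(-7.2877) = sign(-7.2877)*max(|-7.2877| - 2.87, 0) = -4.4177
prox(2.192) = sign(2.192)*max(|2.192| - 2.87, 0) = 0.0
prox(4.798) = sign(4.798)*max(|4.798| - 2.87, 0) = 1.928
prox(x) = [-4.4177, 0.0, 1.928]
||prox(x)||_1 = 4.4177 + 0.0 + 1.928 = 6.3457


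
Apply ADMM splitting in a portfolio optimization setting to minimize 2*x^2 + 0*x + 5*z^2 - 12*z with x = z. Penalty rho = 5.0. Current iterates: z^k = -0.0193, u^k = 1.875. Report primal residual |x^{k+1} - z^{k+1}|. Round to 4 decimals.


ADMM iteration with rho = 5.0, z^k = -0.0193, u^k = 1.875
Step 1: x-update.
Minimize 2*x^2 + 0*x + (5.0/2)*(x + 0.0193 + 1.875)^2
FOC: (2*2 + 5.0)*x = 0 + 5.0*(-0.0193 - 1.875)
x^{k+1} = -1.0524
Step 2: z-update.
Minimize 5*z^2 - 12*z + (5.0/2)*(-1.0524 - z + 1.875)^2
FOC: (2*5 + 5.0)*z = 12 + 5.0*(-1.0524 + 1.875)
z^{k+1} = 1.0742
Step 3: u-update.
u^{k+1} = 1.875 - 1.0524 - 1.0742 = -0.2516
Step 4: Primal residual = |-1.0524 - 1.0742| = 2.1266


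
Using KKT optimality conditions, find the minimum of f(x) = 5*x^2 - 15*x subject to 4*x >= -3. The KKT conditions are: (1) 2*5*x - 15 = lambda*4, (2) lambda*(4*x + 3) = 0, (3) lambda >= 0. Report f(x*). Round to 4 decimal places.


Step 1: Try lambda = 0 (constraint inactive).
Stationarity: 2*5*x - 15 = 0
x* = 15/(2*5) = 1.5
Check constraint: 4*1.5 = 6.0 >= -3 -- satisfied.
Step 2: Compute optimal value.
f(x*) = 5*1.5^2 - 15*1.5 = -11.25


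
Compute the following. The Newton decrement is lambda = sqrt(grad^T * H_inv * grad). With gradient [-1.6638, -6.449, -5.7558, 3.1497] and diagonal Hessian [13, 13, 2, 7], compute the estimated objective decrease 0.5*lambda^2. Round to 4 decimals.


Step 1: H is diagonal, so H^(-1) * g = [-0.128, -0.4961, -2.8779, 0.45].
Step 2: g^T H^(-1) g = sum_i g_i^2 / H_ii
  = (-1.6638)^2/13 + (-6.449)^2/13 + (-5.7558)^2/2 + (3.1497)^2/7
  = 0.2129 + 3.1992 + 16.5646 + 1.4172 = 21.394
Step 3: Objective decrease = 0.5 * g^T H^(-1) g = 10.697


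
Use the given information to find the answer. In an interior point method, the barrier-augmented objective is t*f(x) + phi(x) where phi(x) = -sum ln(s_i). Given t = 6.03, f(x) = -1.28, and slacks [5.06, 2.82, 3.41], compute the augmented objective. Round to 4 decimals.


Step 1: Compute log-barrier.
ln values: [1.6214, 1.0367, 1.2267]
phi = -(1.6214 + 1.0367 + 1.2267) = -3.8848
Step 2: Compute augmented objective.
t*f(x) = 6.03*-1.28 = -7.7184
Total = -7.7184 - 3.8848 = -11.6032


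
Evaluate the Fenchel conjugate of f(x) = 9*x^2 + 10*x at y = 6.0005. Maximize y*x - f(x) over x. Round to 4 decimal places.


f*(y) = sup_x {y*x - a*x^2 - b*x} = sup_x {(y-b)*x - a*x^2}
FOC: (y - b) - 2a*x = 0 => x* = (y - b)/(2a)
x* = (6.0005 - 10)/(2*9) = -0.2222
f*(6.0005) = (y-b)^2/(4a) = (6.0005 - 10)^2/(4*9)
= 15.996/36 = 0.4443


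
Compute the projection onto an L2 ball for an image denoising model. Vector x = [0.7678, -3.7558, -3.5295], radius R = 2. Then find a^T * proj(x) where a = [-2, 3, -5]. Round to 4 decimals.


Step 1: Compute ||x|| (intermediates to 6 decimals).
||x|| = sqrt(0.7678^2 + (-3.7558)^2 + (-3.5295)^2) = 5.210846
Step 2: Project.
Since ||x|| > R, scale = R/||x|| = 2/5.210846 = 0.383815, proj(x) = scale * x
proj(x) = [0.294693, -1.441532, -1.354675]
Step 3: Dot product.
a^T * proj(x) = -2*0.294693 + 3*(-1.441532) - 5*(-1.354675) = 1.8594


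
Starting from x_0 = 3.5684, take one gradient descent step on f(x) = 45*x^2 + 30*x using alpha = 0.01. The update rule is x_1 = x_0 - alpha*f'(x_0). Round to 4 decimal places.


We compute the gradient at x_0 and apply the update.
f'(x) = 90*x + 30
f'(3.5684) = 90*3.5684 + 30 = 351.156
x_1 = 3.5684 - 0.01*351.156 = 0.0568


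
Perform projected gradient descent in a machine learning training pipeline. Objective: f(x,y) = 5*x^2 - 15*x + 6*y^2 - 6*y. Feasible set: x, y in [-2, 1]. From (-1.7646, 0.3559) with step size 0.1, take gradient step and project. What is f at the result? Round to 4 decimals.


Step 1: Compute gradient at (-1.7646, 0.3559).
grad_x = 2*5*-1.7646 - 15 = -32.646
grad_y = 2*6*0.3559 - 6 = -1.7292
Step 2: Gradient step.
x_raw = -1.7646 - 0.1*-32.646 = 1.5
y_raw = 0.3559 - 0.1*-1.7292 = 0.5288
Step 3: Project onto [-2, 1].
x_proj = clip(1.5) = 1.0
y_proj = clip(0.5288) = 0.5288
Step 4: Evaluate f.
f(1.0, 0.5288) = -11.495


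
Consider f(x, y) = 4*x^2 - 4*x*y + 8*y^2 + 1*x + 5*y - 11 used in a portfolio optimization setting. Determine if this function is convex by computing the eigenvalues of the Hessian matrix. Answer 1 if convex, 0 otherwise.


The Hessian of f(x,y) = 4*x^2 - 4*x*y + 8*y^2 + 1*x + 5*y - 11 is:
H = [[8, -4], [-4, 16]]
Trace = 8 + 16 = 24
Determinant = 8*16 - (-4)^2 = 112
Discriminant = (24)^2 - 4*112 = 128.0
Eigenvalues: lambda_1 = 6.3431, lambda_2 = 17.6569
The function is convex.

1


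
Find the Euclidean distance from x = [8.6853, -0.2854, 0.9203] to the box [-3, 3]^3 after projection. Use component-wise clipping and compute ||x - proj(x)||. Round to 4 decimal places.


Project each component onto [-3, 3].
clip(8.6853) = 3.0, clip(-0.2854) = -0.2854, clip(0.9203) = 0.9203
Projection = [3.0, -0.2854, 0.9203]
Squared diffs: [32.3226, 0.0, 0.0]
Distance = sqrt(32.3226) = 5.6853


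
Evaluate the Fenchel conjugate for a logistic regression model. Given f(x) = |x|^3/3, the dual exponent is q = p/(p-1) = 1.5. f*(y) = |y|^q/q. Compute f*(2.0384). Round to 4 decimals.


The conjugate exponent q satisfies 1/p + 1/q = 1.
p = 3, so q = 3/(3 - 1) = 1.5
|y|^q = 2.0384^1.5 = 2.9103
f*(2.0384) = 2.9103 / 1.5 = 1.9402


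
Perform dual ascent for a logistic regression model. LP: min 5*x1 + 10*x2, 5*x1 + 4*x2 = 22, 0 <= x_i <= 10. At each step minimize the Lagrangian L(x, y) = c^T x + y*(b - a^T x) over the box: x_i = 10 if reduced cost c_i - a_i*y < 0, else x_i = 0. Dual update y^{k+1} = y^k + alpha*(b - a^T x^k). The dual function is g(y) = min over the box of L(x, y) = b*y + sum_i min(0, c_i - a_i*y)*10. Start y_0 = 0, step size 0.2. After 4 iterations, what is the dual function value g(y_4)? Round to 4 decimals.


Dual ascent for LP: min 5*x1 + 10*x2, 5*x1 + 4*x2 = 22, 0 <= x_i <= 10
Step 1: y^k = 0.0, reduced costs: (5.0, 10.0)
  x^k = (0.0, 0.0), subgradient = b - a^T x = 22.0
  y^{k+1} = 0.0 + 0.2*22.0 = 4.4
Step 2: y^k = 4.4, reduced costs: (-17.0, -7.6)
  x^k = (10.0, 10.0), subgradient = b - a^T x = -68.0
  y^{k+1} = 4.4 + 0.2*-68.0 = -9.2
Step 3: y^k = -9.2, reduced costs: (51.0, 46.8)
  x^k = (0.0, 0.0), subgradient = b - a^T x = 22.0
  y^{k+1} = -9.2 + 0.2*22.0 = -4.8
Step 4: y^k = -4.8, reduced costs: (29.0, 29.2)
  x^k = (0.0, 0.0), subgradient = b - a^T x = 22.0
  y^{k+1} = -4.8 + 0.2*22.0 = -0.4
Dual objective at y_4 = -0.4: reduced costs (7.0, 11.6), box minimizer x = (0.0, 0.0)
g(y_4) = b*y + (c1 - a1*y)*x1 + (c2 - a2*y)*x2 = 22*(-0.4) + 7.0*0.0 + 11.6*0.0 = -8.8 + 0.0 + 0.0 = -8.8


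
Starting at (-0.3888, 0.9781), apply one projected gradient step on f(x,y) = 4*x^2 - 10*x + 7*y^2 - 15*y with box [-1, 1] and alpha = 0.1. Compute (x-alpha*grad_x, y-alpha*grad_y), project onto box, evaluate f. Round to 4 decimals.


Step 1: Compute gradient at (-0.3888, 0.9781).
grad_x = 2*4*-0.3888 - 10 = -13.1104
grad_y = 2*7*0.9781 - 15 = -1.3066
Step 2: Gradient step.
x_raw = -0.3888 - 0.1*-13.1104 = 0.9222
y_raw = 0.9781 - 0.1*-1.3066 = 1.1088
Step 3: Project onto [-1, 1].
x_proj = clip(0.9222) = 0.9222
y_proj = clip(1.1088) = 1.0
Step 4: Evaluate f.
f(0.9222, 1.0) = -13.8203


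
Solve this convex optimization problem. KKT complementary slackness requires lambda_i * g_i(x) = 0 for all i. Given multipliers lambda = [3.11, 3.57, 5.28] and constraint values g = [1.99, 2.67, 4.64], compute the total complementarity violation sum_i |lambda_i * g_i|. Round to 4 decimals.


KKT complementary slackness check:
lambda_1 * g_1 = 3.11 * 1.99 = 6.1889
lambda_2 * g_2 = 3.57 * 2.67 = 9.5319
lambda_3 * g_3 = 5.28 * 4.64 = 24.4992
Total violation = 6.1889 + 9.5319 + 24.4992 = 40.22


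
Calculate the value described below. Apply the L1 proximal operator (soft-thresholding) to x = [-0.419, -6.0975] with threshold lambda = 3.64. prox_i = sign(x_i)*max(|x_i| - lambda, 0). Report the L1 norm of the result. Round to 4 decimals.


Soft-thresholding with lambda = 3.64:
prox(-0.419) = sign(-0.419)*max(|-0.419| - 3.64, 0) = 0.0
prox(-6.0975) = sign(-6.0975)*max(|-6.0975| - 3.64, 0) = -2.4575
prox(x) = [0.0, -2.4575]
||prox(x)||_1 = 0.0 + 2.4575 = 2.4575


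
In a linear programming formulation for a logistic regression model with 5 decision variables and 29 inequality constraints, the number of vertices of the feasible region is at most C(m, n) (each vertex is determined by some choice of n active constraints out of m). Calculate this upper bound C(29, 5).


Each vertex corresponds to some choice of n active constraints out of m, so the number of vertices is at most C(m, n) = m! / (n!(m-n)!).
m = 29, n = 5
Numerator: 29 * 28 * 27 * 26 * 25
Denominator: 5! = 120
C(29, 5) = 118755


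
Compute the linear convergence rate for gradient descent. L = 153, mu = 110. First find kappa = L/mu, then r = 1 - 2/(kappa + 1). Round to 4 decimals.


Step 1: Compute the condition number.
kappa = L/mu = 153/110 = 1.3909
Step 2: Compute the convergence rate.
r = 1 - 2/(kappa + 1) = 1 - 2*mu/(L + mu) = (L - mu)/(L + mu) = 43/263 = 0.1635


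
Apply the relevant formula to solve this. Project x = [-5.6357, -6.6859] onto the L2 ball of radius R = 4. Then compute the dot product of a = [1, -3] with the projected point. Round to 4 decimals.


Step 1: Compute ||x|| (intermediates to 6 decimals).
||x|| = sqrt((-5.6357)^2 + (-6.6859)^2) = 8.744277
Step 2: Project.
Since ||x|| > R, scale = R/||x|| = 4/8.744277 = 0.457442, proj(x) = scale * x
proj(x) = [-2.578006, -3.058411]
Step 3: Dot product.
a^T * proj(x) = 1*(-2.578006) - 3*(-3.058411) = 6.5972


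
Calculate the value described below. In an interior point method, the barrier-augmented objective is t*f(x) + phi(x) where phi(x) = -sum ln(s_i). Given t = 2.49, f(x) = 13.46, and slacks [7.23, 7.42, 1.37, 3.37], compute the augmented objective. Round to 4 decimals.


Step 1: Compute log-barrier.
ln values: [1.9782, 2.0042, 0.3148, 1.2149]
phi = -(1.9782 + 2.0042 + 0.3148 + 1.2149) = -5.5121
Step 2: Compute augmented objective.
t*f(x) = 2.49*13.46 = 33.5154
Total = 33.5154 - 5.5121 = 28.0033


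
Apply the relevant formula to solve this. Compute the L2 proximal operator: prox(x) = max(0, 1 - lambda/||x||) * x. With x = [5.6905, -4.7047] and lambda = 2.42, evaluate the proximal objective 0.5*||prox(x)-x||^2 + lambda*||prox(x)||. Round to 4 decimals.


Step 1: Compute ||x||.
||x|| = 7.3835
Step 2: Compute scaling factor.
scale = max(0, 1 - 2.42/7.3835) = 0.6722
Step 3: prox(x) = [3.8254, -3.1627]
||prox(x)|| = 4.9635
Step 4: Proximal objective.
0.5*||prox-x||^2 = 2.9282
lambda*||prox|| = 12.0117
Total = 14.9399


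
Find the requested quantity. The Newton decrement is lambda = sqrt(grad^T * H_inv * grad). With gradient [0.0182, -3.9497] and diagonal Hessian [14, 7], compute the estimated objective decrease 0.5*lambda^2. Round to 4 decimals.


Step 1: H is diagonal, so H^(-1) * g = [0.0013, -0.5642].
Step 2: g^T H^(-1) g = sum_i g_i^2 / H_ii
  = (0.0182)^2/14 + (-3.9497)^2/7
  = 0.0 + 2.2286 = 2.2286
Step 3: Objective decrease = 0.5 * g^T H^(-1) g = 1.1143


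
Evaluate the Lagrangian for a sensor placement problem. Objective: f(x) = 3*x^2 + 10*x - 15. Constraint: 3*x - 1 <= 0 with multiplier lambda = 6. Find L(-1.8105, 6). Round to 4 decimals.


Step 1: Evaluate f(x).
f(-1.8105) = 3*(-1.8105)^2 + 10*(-1.8105) - 15 = -23.2713
Step 2: Evaluate g(x).
g(-1.8105) = 3*-1.8105 - 1 = -6.4315
Step 3: Compute Lagrangian.
L = -23.2713 + 6*-6.4315 = -61.8603


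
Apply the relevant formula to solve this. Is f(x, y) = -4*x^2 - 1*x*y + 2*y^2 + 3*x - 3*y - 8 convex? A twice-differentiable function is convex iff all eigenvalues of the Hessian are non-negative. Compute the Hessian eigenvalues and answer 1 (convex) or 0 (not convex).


The Hessian of f(x,y) = -4*x^2 - 1*x*y + 2*y^2 + 3*x - 3*y - 8 is:
H = [[-8, -1], [-1, 4]]
Trace = -8 + 4 = -4
Determinant = -8*4 - (-1)^2 = -33
Discriminant = (-4)^2 - 4*-33 = 148.0
Eigenvalues: lambda_1 = -8.0828, lambda_2 = 4.0828
The function is not convex.

0


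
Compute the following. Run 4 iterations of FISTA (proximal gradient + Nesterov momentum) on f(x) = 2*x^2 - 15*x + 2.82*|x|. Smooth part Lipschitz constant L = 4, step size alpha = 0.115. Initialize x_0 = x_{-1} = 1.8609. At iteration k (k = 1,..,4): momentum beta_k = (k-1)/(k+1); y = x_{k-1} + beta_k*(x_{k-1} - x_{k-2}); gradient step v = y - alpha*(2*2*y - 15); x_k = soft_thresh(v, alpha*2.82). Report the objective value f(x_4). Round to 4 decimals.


FISTA on f(x) = 2*x^2 - 15*x + 2.82*|x|
L = 4, alpha = 0.115
Iteration 1: beta = 0.0, y = 1.8609 + 0.0*(1.8609 - 1.8609) = 1.8609
  grad(y) = -7.5564, v = y - alpha*grad = 2.7299
  prox(v) = soft_thresh(2.7299, 0.3243) = 2.4056
Iteration 2: beta = 0.3333, y = 2.4056 + 0.3333*(2.4056 - 1.8609) = 2.5871
  grad(y) = -4.6514, v = y - alpha*grad = 3.1221
  prox(v) = soft_thresh(3.1221, 0.3243) = 2.7978
Iteration 3: beta = 0.5, y = 2.7978 + 0.5*(2.7978 - 2.4056) = 2.9938
  grad(y) = -3.0246, v = y - alpha*grad = 3.3417
  prox(v) = soft_thresh(3.3417, 0.3243) = 3.0174
Iteration 4: beta = 0.6, y = 3.0174 + 0.6*(3.0174 - 2.7978) = 3.1491
  grad(y) = -2.4034, v = y - alpha*grad = 3.4255
  prox(v) = soft_thresh(3.4255, 0.3243) = 3.1012
f(x_4) = 2*3.1012^2 - 15*3.1012 + 2.82*|3.1012| = -18.5377


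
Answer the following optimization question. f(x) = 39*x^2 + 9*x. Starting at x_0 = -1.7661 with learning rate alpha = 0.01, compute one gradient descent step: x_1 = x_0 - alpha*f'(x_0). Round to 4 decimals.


We compute the gradient at x_0 and apply the update.
f'(x) = 78*x + 9
f'(-1.7661) = 78*-1.7661 + 9 = -128.7558
x_1 = -1.7661 - 0.01*-128.7558 = -0.4785


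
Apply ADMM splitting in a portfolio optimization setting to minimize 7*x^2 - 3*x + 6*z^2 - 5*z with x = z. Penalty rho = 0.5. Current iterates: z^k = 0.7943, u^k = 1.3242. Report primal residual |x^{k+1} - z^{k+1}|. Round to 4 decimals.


ADMM iteration with rho = 0.5, z^k = 0.7943, u^k = 1.3242
Step 1: x-update.
Minimize 7*x^2 - 3*x + (0.5/2)*(x - 0.7943 + 1.3242)^2
FOC: (2*7 + 0.5)*x = 3 + 0.5*(0.7943 - 1.3242)
x^{k+1} = 0.1886
Step 2: z-update.
Minimize 6*z^2 - 5*z + (0.5/2)*(0.1886 - z + 1.3242)^2
FOC: (2*6 + 0.5)*z = 5 + 0.5*(0.1886 + 1.3242)
z^{k+1} = 0.4605
Step 3: u-update.
u^{k+1} = 1.3242 + 0.1886 - 0.4605 = 1.0523
Step 4: Primal residual = |0.1886 - 0.4605| = 0.2719


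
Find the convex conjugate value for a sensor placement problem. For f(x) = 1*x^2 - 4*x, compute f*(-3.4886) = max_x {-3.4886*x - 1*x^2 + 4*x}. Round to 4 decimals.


f*(y) = sup_x {y*x - a*x^2 - b*x} = sup_x {(y-b)*x - a*x^2}
FOC: (y - b) - 2a*x = 0 => x* = (y - b)/(2a)
x* = (-3.4886 + 4)/(2*1) = 0.2557
f*(-3.4886) = (y-b)^2/(4a) = (-3.4886 + 4)^2/(4*1)
= 0.2615/4 = 0.0654


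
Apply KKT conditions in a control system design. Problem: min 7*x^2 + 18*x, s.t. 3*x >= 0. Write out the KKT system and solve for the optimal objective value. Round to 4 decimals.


Step 1: Try lambda = 0 (constraint inactive).
x_unc = -18/(2*7) = -1.2857
Check: 3*-1.2857 = -3.8571 < 0 -- violated!
Step 2: Constraint must be active: 3*x = 0
x* = 0/3 = 0.0
lambda = (2*7*0.0 + 18)/3 = 6.0
Step 3: Compute optimal value.
f(x*) = 7*0.0^2 + 18*0.0 = 0.0


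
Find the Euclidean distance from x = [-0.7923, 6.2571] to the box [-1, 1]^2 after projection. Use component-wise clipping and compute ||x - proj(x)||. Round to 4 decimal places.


Project each component onto [-1, 1].
clip(-0.7923) = -0.7923, clip(6.2571) = 1.0
Projection = [-0.7923, 1.0]
Squared diffs: [0.0, 27.6371]
Distance = sqrt(27.6371) = 5.2571


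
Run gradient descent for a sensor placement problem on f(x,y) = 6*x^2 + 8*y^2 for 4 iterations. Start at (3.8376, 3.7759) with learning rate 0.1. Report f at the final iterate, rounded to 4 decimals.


Gradient descent on f(x,y) = 6*x^2 + 8*y^2.
Starting point: (3.8376, 3.7759), alpha = 0.1
Step 1: grad_x = 2*6*3.8376 = 46.0512, grad_y = 2*8*3.7759 = 60.4144
  x_1 = 3.8376 - 0.1*46.0512 = -0.7675
  y_1 = 3.7759 - 0.1*60.4144 = -2.2655
Step 2: grad_x = 2*6*-0.7675 = -9.2102, grad_y = 2*8*-2.2655 = -36.2486
  x_2 = -0.7675 - 0.1*-9.2102 = 0.1535
  y_2 = -2.2655 - 0.1*-36.2486 = 1.3593
Step 3: grad_x = 2*6*0.1535 = 1.842, grad_y = 2*8*1.3593 = 21.7492
  x_3 = 0.1535 - 0.1*1.842 = -0.0307
  y_3 = 1.3593 - 0.1*21.7492 = -0.8156
Step 4: grad_x = 2*6*-0.0307 = -0.3684, grad_y = 2*8*-0.8156 = -13.0495
  x_4 = -0.0307 - 0.1*-0.3684 = 0.0061
  y_4 = -0.8156 - 0.1*-13.0495 = 0.4894
f(0.0061, 0.4894) = 6*0.0061^2 + 8*0.4894^2 = 1.916


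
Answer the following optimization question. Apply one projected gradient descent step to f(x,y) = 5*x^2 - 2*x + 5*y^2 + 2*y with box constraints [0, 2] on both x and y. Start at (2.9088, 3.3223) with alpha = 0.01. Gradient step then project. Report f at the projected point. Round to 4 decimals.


Step 1: Compute gradient at (2.9088, 3.3223).
grad_x = 2*5*2.9088 - 2 = 27.088
grad_y = 2*5*3.3223 + 2 = 35.223
Step 2: Gradient step.
x_raw = 2.9088 - 0.01*27.088 = 2.6379
y_raw = 3.3223 - 0.01*35.223 = 2.9701
Step 3: Project onto [0, 2].
x_proj = clip(2.6379) = 2.0
y_proj = clip(2.9701) = 2.0
Step 4: Evaluate f.
f(2.0, 2.0) = 40.0


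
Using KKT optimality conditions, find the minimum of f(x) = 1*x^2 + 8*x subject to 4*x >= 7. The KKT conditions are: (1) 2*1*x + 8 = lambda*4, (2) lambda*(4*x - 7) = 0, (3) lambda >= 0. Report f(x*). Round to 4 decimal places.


Step 1: Try lambda = 0 (constraint inactive).
x_unc = -8/(2*1) = -4.0
Check: 4*-4.0 = -16.0 < 7 -- violated!
Step 2: Constraint must be active: 4*x = 7
x* = 7/4 = 1.75
lambda = (2*1*1.75 + 8)/4 = 2.875
Step 3: Compute optimal value.
f(x*) = 1*1.75^2 + 8*1.75 = 17.0625


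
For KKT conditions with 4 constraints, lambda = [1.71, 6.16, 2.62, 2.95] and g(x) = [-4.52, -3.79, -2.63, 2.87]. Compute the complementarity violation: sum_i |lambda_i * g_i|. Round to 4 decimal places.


KKT complementary slackness check:
lambda_1 * g_1 = 1.71 * -4.52 = -7.7292
lambda_2 * g_2 = 6.16 * -3.79 = -23.3464
lambda_3 * g_3 = 2.62 * -2.63 = -6.8906
lambda_4 * g_4 = 2.95 * 2.87 = 8.4665
Total violation = 7.7292 + 23.3464 + 6.8906 + 8.4665 = 46.4327


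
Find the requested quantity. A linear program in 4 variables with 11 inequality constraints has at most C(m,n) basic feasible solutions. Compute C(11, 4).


Each vertex corresponds to some choice of n active constraints out of m, so the number of vertices is at most C(m, n) = m! / (n!(m-n)!).
m = 11, n = 4
Numerator: 11 * 10 * 9 * 8
Denominator: 4! = 24
C(11, 4) = 330


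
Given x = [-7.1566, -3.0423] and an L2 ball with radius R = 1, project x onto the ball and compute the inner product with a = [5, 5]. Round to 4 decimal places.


Step 1: Compute ||x|| (intermediates to 6 decimals).
||x|| = sqrt((-7.1566)^2 + (-3.0423)^2) = 7.776407
Step 2: Project.
Since ||x|| > R, scale = R/||x|| = 1/7.776407 = 0.128594, proj(x) = scale * x
proj(x) = [-0.920296, -0.391222]
Step 3: Dot product.
a^T * proj(x) = 5*(-0.920296) + 5*(-0.391222) = -6.5576


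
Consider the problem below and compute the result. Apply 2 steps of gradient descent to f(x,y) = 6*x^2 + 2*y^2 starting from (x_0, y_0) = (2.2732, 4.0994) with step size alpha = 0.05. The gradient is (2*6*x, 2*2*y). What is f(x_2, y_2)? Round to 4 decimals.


Gradient descent on f(x,y) = 6*x^2 + 2*y^2.
Starting point: (2.2732, 4.0994), alpha = 0.05
Step 1: grad_x = 2*6*2.2732 = 27.2784, grad_y = 2*2*4.0994 = 16.3976
  x_1 = 2.2732 - 0.05*27.2784 = 0.9093
  y_1 = 4.0994 - 0.05*16.3976 = 3.2795
Step 2: grad_x = 2*6*0.9093 = 10.9114, grad_y = 2*2*3.2795 = 13.1181
  x_2 = 0.9093 - 0.05*10.9114 = 0.3637
  y_2 = 3.2795 - 0.05*13.1181 = 2.6236
f(0.3637, 2.6236) = 6*0.3637^2 + 2*2.6236^2 = 14.5604


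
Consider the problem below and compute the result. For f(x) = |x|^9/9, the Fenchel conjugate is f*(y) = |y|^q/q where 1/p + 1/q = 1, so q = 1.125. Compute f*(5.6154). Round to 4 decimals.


The conjugate exponent q satisfies 1/p + 1/q = 1.
p = 9, so q = 9/(9 - 1) = 1.125
|y|^q = 5.6154^1.125 = 6.9671
f*(5.6154) = 6.9671 / 1.125 = 6.193


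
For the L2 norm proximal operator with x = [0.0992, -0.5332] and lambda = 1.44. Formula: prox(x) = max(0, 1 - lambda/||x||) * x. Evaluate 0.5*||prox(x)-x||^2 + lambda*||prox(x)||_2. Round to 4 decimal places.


Step 1: Compute ||x||.
||x|| = 0.5423
Step 2: Compute scaling factor.
scale = max(0, 1 - 1.44/0.5423) = 0.0
Step 3: prox(x) = [0.0, -0.0]
||prox(x)|| = 0.0
Step 4: Proximal objective.
0.5*||prox-x||^2 = 0.1471
lambda*||prox|| = 0.0
Total = 0.1471


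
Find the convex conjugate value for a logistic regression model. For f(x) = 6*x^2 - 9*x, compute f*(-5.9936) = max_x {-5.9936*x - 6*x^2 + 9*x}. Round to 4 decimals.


f*(y) = sup_x {y*x - a*x^2 - b*x} = sup_x {(y-b)*x - a*x^2}
FOC: (y - b) - 2a*x = 0 => x* = (y - b)/(2a)
x* = (-5.9936 + 9)/(2*6) = 0.2505
f*(-5.9936) = (y-b)^2/(4a) = (-5.9936 + 9)^2/(4*6)
= 9.0384/24 = 0.3766


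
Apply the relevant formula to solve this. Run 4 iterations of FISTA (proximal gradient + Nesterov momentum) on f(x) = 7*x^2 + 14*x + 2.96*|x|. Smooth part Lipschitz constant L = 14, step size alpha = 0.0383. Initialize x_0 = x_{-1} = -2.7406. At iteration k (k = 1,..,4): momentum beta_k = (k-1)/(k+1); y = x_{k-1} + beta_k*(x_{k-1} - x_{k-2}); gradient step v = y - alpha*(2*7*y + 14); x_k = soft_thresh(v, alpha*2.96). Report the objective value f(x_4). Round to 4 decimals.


FISTA on f(x) = 7*x^2 + 14*x + 2.96*|x|
L = 14, alpha = 0.0383
Iteration 1: beta = 0.0, y = -2.7406 + 0.0*(-2.7406 + 2.7406) = -2.7406
  grad(y) = -24.3684, v = y - alpha*grad = -1.8073
  prox(v) = soft_thresh(-1.8073, 0.1134) = -1.6939
Iteration 2: beta = 0.3333, y = -1.6939 + 0.3333*(-1.6939 + 2.7406) = -1.345
  grad(y) = -4.8304, v = y - alpha*grad = -1.16
  prox(v) = soft_thresh(-1.16, 0.1134) = -1.0467
Iteration 3: beta = 0.5, y = -1.0467 + 0.5*(-1.0467 + 1.6939) = -0.723
  grad(y) = 3.8777, v = y - alpha*grad = -0.8715
  prox(v) = soft_thresh(-0.8715, 0.1134) = -0.7582
Iteration 4: beta = 0.6, y = -0.7582 + 0.6*(-0.7582 + 1.0467) = -0.5851
  grad(y) = 5.8089, v = y - alpha*grad = -0.8076
  prox(v) = soft_thresh(-0.8076, 0.1134) = -0.6942
f(x_4) = 7*(-0.6942)^2 + 14*(-0.6942) + 2.96*|-0.6942| = -4.2906


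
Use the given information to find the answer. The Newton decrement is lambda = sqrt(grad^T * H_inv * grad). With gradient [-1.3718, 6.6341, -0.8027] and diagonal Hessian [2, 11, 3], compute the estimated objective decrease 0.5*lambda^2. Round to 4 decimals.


Step 1: H is diagonal, so H^(-1) * g = [-0.6859, 0.6031, -0.2676].
Step 2: g^T H^(-1) g = sum_i g_i^2 / H_ii
  = (-1.3718)^2/2 + (6.6341)^2/11 + (-0.8027)^2/3
  = 0.9409 + 4.001 + 0.2148 = 5.1567
Step 3: Objective decrease = 0.5 * g^T H^(-1) g = 2.5784


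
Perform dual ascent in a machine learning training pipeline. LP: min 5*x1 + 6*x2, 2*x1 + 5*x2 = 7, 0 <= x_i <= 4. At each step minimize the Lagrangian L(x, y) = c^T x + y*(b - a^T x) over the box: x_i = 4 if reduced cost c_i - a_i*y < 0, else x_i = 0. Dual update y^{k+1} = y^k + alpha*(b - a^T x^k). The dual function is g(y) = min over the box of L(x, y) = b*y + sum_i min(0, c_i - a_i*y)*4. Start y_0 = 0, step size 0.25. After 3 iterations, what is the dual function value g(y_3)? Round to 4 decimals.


Dual ascent for LP: min 5*x1 + 6*x2, 2*x1 + 5*x2 = 7, 0 <= x_i <= 4
Step 1: y^k = 0.0, reduced costs: (5.0, 6.0)
  x^k = (0.0, 0.0), subgradient = b - a^T x = 7.0
  y^{k+1} = 0.0 + 0.25*7.0 = 1.75
Step 2: y^k = 1.75, reduced costs: (1.5, -2.75)
  x^k = (0.0, 4.0), subgradient = b - a^T x = -13.0
  y^{k+1} = 1.75 + 0.25*-13.0 = -1.5
Step 3: y^k = -1.5, reduced costs: (8.0, 13.5)
  x^k = (0.0, 0.0), subgradient = b - a^T x = 7.0
  y^{k+1} = -1.5 + 0.25*7.0 = 0.25
Dual objective at y_3 = 0.25: reduced costs (4.5, 4.75), box minimizer x = (0.0, 0.0)
g(y_3) = b*y + (c1 - a1*y)*x1 + (c2 - a2*y)*x2 = 7*0.25 + 4.5*0.0 + 4.75*0.0 = 1.75 + 0.0 + 0.0 = 1.75


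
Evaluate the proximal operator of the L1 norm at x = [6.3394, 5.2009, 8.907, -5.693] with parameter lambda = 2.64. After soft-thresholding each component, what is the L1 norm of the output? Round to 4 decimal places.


Soft-thresholding with lambda = 2.64:
prox(6.3394) = sign(6.3394)*max(|6.3394| - 2.64, 0) = 3.6994
prox(5.2009) = sign(5.2009)*max(|5.2009| - 2.64, 0) = 2.5609
prox(8.907) = sign(8.907)*max(|8.907| - 2.64, 0) = 6.267
prox(-5.693) = sign(-5.693)*max(|-5.693| - 2.64, 0) = -3.053
prox(x) = [3.6994, 2.5609, 6.267, -3.053]
||prox(x)||_1 = 3.6994 + 2.5609 + 6.267 + 3.053 = 15.5803


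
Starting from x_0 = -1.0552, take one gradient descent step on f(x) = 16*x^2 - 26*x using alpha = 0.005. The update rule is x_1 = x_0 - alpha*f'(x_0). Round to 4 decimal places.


We compute the gradient at x_0 and apply the update.
f'(x) = 32*x - 26
f'(-1.0552) = 32*-1.0552 - 26 = -59.7664
x_1 = -1.0552 - 0.005*-59.7664 = -0.7564


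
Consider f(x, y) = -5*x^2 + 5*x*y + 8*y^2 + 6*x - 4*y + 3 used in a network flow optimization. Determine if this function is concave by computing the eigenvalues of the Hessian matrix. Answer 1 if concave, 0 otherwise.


The Hessian of f(x,y) = -5*x^2 + 5*x*y + 8*y^2 + 6*x - 4*y + 3 is:
H = [[-10, 5], [5, 16]]
Trace = -10 + 16 = 6
Determinant = -10*16 - (5)^2 = -185
Discriminant = (6)^2 - 4*-185 = 776.0
Eigenvalues: lambda_1 = -10.9284, lambda_2 = 16.9284
The function is not concave.

0


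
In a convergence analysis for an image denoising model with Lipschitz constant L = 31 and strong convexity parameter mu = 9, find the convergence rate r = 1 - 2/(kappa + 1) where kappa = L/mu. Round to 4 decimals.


Step 1: Compute the condition number.
kappa = L/mu = 31/9 = 3.4444
Step 2: Compute the convergence rate.
r = 1 - 2/(kappa + 1) = 1 - 2*mu/(L + mu) = (L - mu)/(L + mu) = 22/40 = 0.55


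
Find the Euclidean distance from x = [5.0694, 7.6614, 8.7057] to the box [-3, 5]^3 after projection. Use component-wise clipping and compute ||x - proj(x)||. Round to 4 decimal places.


Project each component onto [-3, 5].
clip(5.0694) = 5.0, clip(7.6614) = 5.0, clip(8.7057) = 5.0
Projection = [5.0, 5.0, 5.0]
Squared diffs: [0.0048, 7.083, 13.7322]
Distance = sqrt(20.82) = 4.5629


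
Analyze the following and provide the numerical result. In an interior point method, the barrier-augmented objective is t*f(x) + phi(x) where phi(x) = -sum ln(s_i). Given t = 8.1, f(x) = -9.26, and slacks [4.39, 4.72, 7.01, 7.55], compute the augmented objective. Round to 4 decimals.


Step 1: Compute log-barrier.
ln values: [1.4793, 1.5518, 1.9473, 2.0215]
phi = -(1.4793 + 1.5518 + 1.9473 + 2.0215) = -7.0
Step 2: Compute augmented objective.
t*f(x) = 8.1*-9.26 = -75.006
Total = -75.006 - 7.0 = -82.006
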